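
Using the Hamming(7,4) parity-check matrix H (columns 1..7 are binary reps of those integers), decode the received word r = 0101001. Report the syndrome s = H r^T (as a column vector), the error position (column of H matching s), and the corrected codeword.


s = (0, 0, 1)^T, error position = 1, corrected codeword c = 1101001

Compute s = H r^T mod 2 one row at a time:
  s_1 = 1 + 0 + 0 + 1 = 2 ≡ 0 (mod 2).
  s_2 = 1 + 0 + 0 + 1 = 2 ≡ 0 (mod 2).
  s_3 = 0 + 0 + 0 + 1 = 1 ≡ 1 (mod 2).
s = (0, 0, 1)^T — this equals column 1 of H (binary 001), so error is at position 1.
Correct: flip bit 1 of r = 0101001 to get c = 1101001.


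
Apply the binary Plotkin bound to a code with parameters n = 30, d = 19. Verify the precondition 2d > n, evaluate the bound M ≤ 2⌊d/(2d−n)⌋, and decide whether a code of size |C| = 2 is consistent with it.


Plotkin bound M ≤ 4; given |C| = 2 ≤ bound (satisfied).

Check applicability: 2d = 38, n = 30.
2d − n = 8 > 0, so Plotkin applies.
Compute d/(2d−n) = 19/8 ≈ 2.3750.
⌊d/(2d−n)⌋ = 2.
Plotkin bound: M ≤ 2·2 = 4.
Given |C| = 2, check: satisfied.
This |C| is below the Plotkin bound.


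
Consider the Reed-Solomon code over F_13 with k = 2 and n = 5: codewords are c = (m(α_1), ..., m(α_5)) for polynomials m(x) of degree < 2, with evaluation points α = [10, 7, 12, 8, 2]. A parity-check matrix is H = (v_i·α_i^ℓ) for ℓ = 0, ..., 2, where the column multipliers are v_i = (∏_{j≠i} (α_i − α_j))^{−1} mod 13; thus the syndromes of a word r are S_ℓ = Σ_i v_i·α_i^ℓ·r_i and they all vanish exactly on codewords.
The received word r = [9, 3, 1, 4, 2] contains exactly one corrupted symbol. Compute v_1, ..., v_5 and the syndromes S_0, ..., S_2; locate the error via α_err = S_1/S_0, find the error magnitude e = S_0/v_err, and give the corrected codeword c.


S = (7, 10, 5), error at position 2, error magnitude e = 8, c = [9, 8, 1, 4, 2].

Step 1: column multipliers v_i = (∏_{j≠i}(α_i − α_j))^{−1} mod 13.
  i = 1 (α = 10): (10−7)(10−12)(10−8)(10−2) = 3·(−2)·2·8 = −96 ≡ 8, so v_1 = 8^{−1} = 5 (mod 13).
  i = 2 (α = 7): (7−10)(7−12)(7−8)(7−2) = (−3)·(−5)·(−1)·5 = −75 ≡ 3, so v_2 = 3^{−1} = 9 (mod 13).
  i = 3 (α = 12): (12−10)(12−7)(12−8)(12−2) = 2·5·4·10 = 400 ≡ 10, so v_3 = 10^{−1} = 4 (mod 13).
  i = 4 (α = 8): (8−10)(8−7)(8−12)(8−2) = (−2)·1·(−4)·6 = 48 ≡ 9, so v_4 = 9^{−1} = 3 (mod 13).
  i = 5 (α = 2): (2−10)(2−7)(2−12)(2−8) = (−8)·(−5)·(−10)·(−6) = 2400 ≡ 8, so v_5 = 8^{−1} = 5 (mod 13).
  v = [5, 9, 4, 3, 5].
Step 2: syndromes of r = [9, 3, 1, 4, 2] (all sums mod 13).
  S_0 = Σ v_i r_i = 5·9 + 9·3 + 4·1 + 3·4 + 5·2 = 98 ≡ 7.
  S_1 = Σ v_i α_i r_i = 5·10·9 + 9·7·3 + 4·12·1 + 3·8·4 + 5·2·2 = 803 ≡ 10.
  α_i^2 mod 13 = [9, 10, 1, 12, 4].
  S_2 = Σ v_i α_i^2 r_i = 5·9·9 + 9·10·3 + 4·1·1 + 3·12·4 + 5·4·2 = 863 ≡ 5.
  S = (7, 10, 5) ≠ 0, so r is not a codeword (an error is present).
Step 3: locate the error. For a single error e at position i, S_ℓ = v_i·e·α_i^ℓ, so α_err = S_1/S_0.
  S_0^{−1} = 7^{−1} = 2 (mod 13), so α_err = 10·2 = 20 ≡ 7 = α_2. Error position i = 2.
  Consistency check: S_2/S_1 = 5·4 = 20 ≡ 7 = α_err ✓ (single-error assumption holds).
Step 4: error magnitude e = S_0/v_2 = S_0·∏_{j≠2}(α_2 − α_j) = 7·3 = 21 ≡ 8 (mod 13).
Step 5: correct position 2: c_2 = r_2 − e = 3 − 8 ≡ 8 (mod 13). Hence c = [9, 8, 1, 4, 2].
  Check: interpolating c through the α_i gives m(x) = 10 + 9·x (degree < 2) with m(α_i) = c_i for every i, so c is indeed a codeword.


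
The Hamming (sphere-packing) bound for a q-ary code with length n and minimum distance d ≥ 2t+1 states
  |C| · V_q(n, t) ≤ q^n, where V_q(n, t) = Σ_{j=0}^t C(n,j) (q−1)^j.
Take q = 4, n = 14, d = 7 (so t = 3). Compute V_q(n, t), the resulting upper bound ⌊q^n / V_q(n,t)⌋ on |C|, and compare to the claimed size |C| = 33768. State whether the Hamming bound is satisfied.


V_q(n, t) = 10690, q^n = 268435456, Hamming bound = 25110, |C| = 33768 > bound (violated).

Step 1: Compute V_q(n, t) = Σ_{j=0}^3 C(n, j) (q−1)^j.
  j = 0: C(14,0)·(3)^0 = 1·1 = 1.
  j = 1: C(14,1)·(3)^1 = 14·3 = 42.
  j = 2: C(14,2)·(3)^2 = 91·9 = 819.
  j = 3: C(14,3)·(3)^3 = 364·27 = 9828.
  V_q(n, t) = 1 + 42 + 819 + 9828 = 10690.
Step 2: q^n = 4^14 = 268435456.
Step 3: Hamming bound ⌊q^n / V_q(n,t)⌋ = ⌊268435456/10690⌋ = 25110.
Step 4: Compare |C| = 33768 to 25110: violated.
The claimed |C| lies above the Hamming bound, so no 4-ary code of length 14 with d ≥ 7 can have 33768 codewords.


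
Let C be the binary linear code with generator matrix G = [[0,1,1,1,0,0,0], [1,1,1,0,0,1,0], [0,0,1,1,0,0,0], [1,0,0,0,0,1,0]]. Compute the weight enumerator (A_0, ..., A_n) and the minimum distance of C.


Weight distribution: A_0 = 1, A_1 = 3, A_2 = 4, A_3 = 4, A_4 = 3, A_5 = 1. Minimum distance d = 1.

Enumerate all 2^4 = 16 messages m ∈ F_2^4.
For each, compute codeword c = mG in F_2^7, then tally its weight.
  m = 0000 → c = 0000000, weight = 0.
  m = 1000 → c = 0111000, weight = 3.
  m = 0100 → c = 1110010, weight = 4.
  m = 1100 → c = 1001010, weight = 3.
  m = 0010 → c = 0011000, weight = 2.
  m = 1010 → c = 0100000, weight = 1.
  m = 0110 → c = 1101010, weight = 4.
  m = 1110 → c = 1010010, weight = 3.
  m = 0001 → c = 1000010, weight = 2.
  m = 1001 → c = 1111010, weight = 5.
  m = 0101 → c = 0110000, weight = 2.
  m = 1101 → c = 0001000, weight = 1.
  m = 0011 → c = 1011010, weight = 4.
  m = 1011 → c = 1100010, weight = 3.
  m = 0111 → c = 0101000, weight = 2.
  m = 1111 → c = 0010000, weight = 1.
Tally weights:
  weight 0: 1 codewords.
  weight 1: 3 codewords.
  weight 2: 4 codewords.
  weight 3: 4 codewords.
  weight 4: 3 codewords.
  weight 5: 1 codewords.
Minimum distance d = smallest w > 0 with A_w > 0 = 1.
Sanity: Σ A_w = 16 = 2^4 = 16 ✓.


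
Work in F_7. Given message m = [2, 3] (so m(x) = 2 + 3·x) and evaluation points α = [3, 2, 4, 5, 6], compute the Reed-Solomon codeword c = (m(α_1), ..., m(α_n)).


c = [4, 1, 0, 3, 6]

Message polynomial: m(x) = 2 + 3·x (mod 7).
For each evaluation point α_i, compute m(α_i) mod 7:
  α_1 = 3: Horner steps 3 → 4, so m(3) = 4.
  α_2 = 2: Horner steps 3 → 1, so m(2) = 1.
  α_3 = 4: Horner steps 3 → 0, so m(4) = 0.
  α_4 = 5: Horner steps 3 → 3, so m(5) = 3.
  α_5 = 6: Horner steps 3 → 6, so m(6) = 6.
Codeword c = [4, 1, 0, 3, 6] ∈ F_7^5.


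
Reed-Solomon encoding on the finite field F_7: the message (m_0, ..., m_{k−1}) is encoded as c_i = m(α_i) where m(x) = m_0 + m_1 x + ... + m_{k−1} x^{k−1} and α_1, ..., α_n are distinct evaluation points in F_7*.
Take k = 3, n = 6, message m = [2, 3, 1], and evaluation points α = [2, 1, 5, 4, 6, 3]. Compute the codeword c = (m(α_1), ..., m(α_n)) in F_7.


c = [5, 6, 0, 2, 0, 6]

Message polynomial: m(x) = 2 + 3·x + 1·x^2 (mod 7).
For each evaluation point α_i, compute m(α_i) mod 7:
  α_1 = 2: Horner steps 1 → 5 → 5, so m(2) = 5.
  α_2 = 1: Horner steps 1 → 4 → 6, so m(1) = 6.
  α_3 = 5: Horner steps 1 → 1 → 0, so m(5) = 0.
  α_4 = 4: Horner steps 1 → 0 → 2, so m(4) = 2.
  α_5 = 6: Horner steps 1 → 2 → 0, so m(6) = 0.
  α_6 = 3: Horner steps 1 → 6 → 6, so m(3) = 6.
Codeword c = [5, 6, 0, 2, 0, 6] ∈ F_7^6.


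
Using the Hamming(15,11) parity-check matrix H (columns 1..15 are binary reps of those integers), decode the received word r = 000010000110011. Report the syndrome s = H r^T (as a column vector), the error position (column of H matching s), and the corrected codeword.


s = (0, 1, 0, 1)^T, error position = 5, corrected codeword c = 000000000110011

Compute s = H r^T mod 2 one row at a time:
  s_1 = 0 + 0 + 1 + 1 + 0 + 0 + 1 + 1 = 4 ≡ 0 (mod 2).
  s_2 = 0 + 1 + 0 + 0 + 0 + 0 + 1 + 1 = 3 ≡ 1 (mod 2).
  s_3 = 0 + 0 + 0 + 0 + 1 + 1 + 1 + 1 = 4 ≡ 0 (mod 2).
  s_4 = 0 + 0 + 1 + 0 + 0 + 1 + 0 + 1 = 3 ≡ 1 (mod 2).
s = (0, 1, 0, 1)^T — this equals column 5 of H (binary 0101), so error is at position 5.
Correct: flip bit 5 of r = 000010000110011 to get c = 000000000110011.


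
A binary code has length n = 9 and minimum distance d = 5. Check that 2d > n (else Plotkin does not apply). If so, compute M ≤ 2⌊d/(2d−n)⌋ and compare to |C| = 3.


Plotkin bound M ≤ 10; given |C| = 3 ≤ bound (satisfied).

Check applicability: 2d = 10, n = 9.
2d − n = 1 > 0, so Plotkin applies.
Compute d/(2d−n) = 5/1 ≈ 5.0000.
⌊d/(2d−n)⌋ = 5.
Plotkin bound: M ≤ 2·5 = 10.
Given |C| = 3, check: satisfied.
This |C| is below the Plotkin bound.


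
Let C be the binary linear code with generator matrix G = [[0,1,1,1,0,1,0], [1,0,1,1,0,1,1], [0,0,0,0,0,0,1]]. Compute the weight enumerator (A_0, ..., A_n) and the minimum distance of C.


Weight distribution: A_0 = 1, A_1 = 1, A_2 = 1, A_3 = 1, A_4 = 2, A_5 = 2. Minimum distance d = 1.

Enumerate all 2^3 = 8 messages m ∈ F_2^3.
For each, compute codeword c = mG in F_2^7, then tally its weight.
  m = 000 → c = 0000000, weight = 0.
  m = 100 → c = 0111010, weight = 4.
  m = 010 → c = 1011011, weight = 5.
  m = 110 → c = 1100001, weight = 3.
  m = 001 → c = 0000001, weight = 1.
  m = 101 → c = 0111011, weight = 5.
  m = 011 → c = 1011010, weight = 4.
  m = 111 → c = 1100000, weight = 2.
Tally weights:
  weight 0: 1 codewords.
  weight 1: 1 codewords.
  weight 2: 1 codewords.
  weight 3: 1 codewords.
  weight 4: 2 codewords.
  weight 5: 2 codewords.
Minimum distance d = smallest w > 0 with A_w > 0 = 1.
Sanity: Σ A_w = 8 = 2^3 = 8 ✓.


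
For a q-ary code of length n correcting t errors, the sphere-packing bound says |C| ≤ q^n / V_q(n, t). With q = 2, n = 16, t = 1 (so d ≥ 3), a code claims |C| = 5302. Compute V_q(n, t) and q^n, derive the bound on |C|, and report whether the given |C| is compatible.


V_q(n, t) = 17, q^n = 65536, Hamming bound = 3855, |C| = 5302 > bound (violated).

Step 1: Compute V_q(n, t) = Σ_{j=0}^1 C(n, j) (q−1)^j.
  j = 0: C(16,0)·(1)^0 = 1·1 = 1.
  j = 1: C(16,1)·(1)^1 = 16·1 = 16.
  V_q(n, t) = 1 + 16 = 17.
Step 2: q^n = 2^16 = 65536.
Step 3: Hamming bound ⌊q^n / V_q(n,t)⌋ = ⌊65536/17⌋ = 3855.
Step 4: Compare |C| = 5302 to 3855: violated.
The claimed |C| lies above the Hamming bound, so no 2-ary code of length 16 with d ≥ 3 can have 5302 codewords.


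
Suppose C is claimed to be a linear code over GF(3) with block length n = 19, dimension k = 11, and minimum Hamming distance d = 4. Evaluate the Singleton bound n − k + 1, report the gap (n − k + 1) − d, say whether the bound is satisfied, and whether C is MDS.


Singleton RHS = n − k + 1 = 9, slack = 5, bound satisfied, not MDS.

Singleton bound: d ≤ n − k + 1.
Here n = 19, k = 11, so n − k + 1 = 9.
Given d = 4, check d ≤ 9: YES.
Slack = (n − k + 1) − d = 5.
The code is NOT MDS (slack = 5 > 0).
Description: the claimed parameters are [19, 11, 4]_3; such a code would be non-MDS.


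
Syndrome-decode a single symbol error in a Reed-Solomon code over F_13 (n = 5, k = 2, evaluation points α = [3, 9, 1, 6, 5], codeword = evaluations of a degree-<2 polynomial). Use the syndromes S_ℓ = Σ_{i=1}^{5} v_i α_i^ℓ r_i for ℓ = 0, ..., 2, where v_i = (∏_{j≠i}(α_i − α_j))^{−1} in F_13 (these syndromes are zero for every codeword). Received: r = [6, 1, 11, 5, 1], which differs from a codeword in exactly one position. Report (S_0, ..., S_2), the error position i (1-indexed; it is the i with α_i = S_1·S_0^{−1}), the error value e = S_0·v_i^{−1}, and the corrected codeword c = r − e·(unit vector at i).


S = (9, 3, 1), error at position 2, error magnitude e = 10, c = [6, 4, 11, 5, 1].

Step 1: column multipliers v_i = (∏_{j≠i}(α_i − α_j))^{−1} mod 13.
  i = 1 (α = 3): (3−9)(3−1)(3−6)(3−5) = (−6)·2·(−3)·(−2) = −72 ≡ 6, so v_1 = 6^{−1} = 11 (mod 13).
  i = 2 (α = 9): (9−3)(9−1)(9−6)(9−5) = 6·8·3·4 = 576 ≡ 4, so v_2 = 4^{−1} = 10 (mod 13).
  i = 3 (α = 1): (1−3)(1−9)(1−6)(1−5) = (−2)·(−8)·(−5)·(−4) = 320 ≡ 8, so v_3 = 8^{−1} = 5 (mod 13).
  i = 4 (α = 6): (6−3)(6−9)(6−1)(6−5) = 3·(−3)·5·1 = −45 ≡ 7, so v_4 = 7^{−1} = 2 (mod 13).
  i = 5 (α = 5): (5−3)(5−9)(5−1)(5−6) = 2·(−4)·4·(−1) = 32 ≡ 6, so v_5 = 6^{−1} = 11 (mod 13).
  v = [11, 10, 5, 2, 11].
Step 2: syndromes of r = [6, 1, 11, 5, 1] (all sums mod 13).
  S_0 = Σ v_i r_i = 11·6 + 10·1 + 5·11 + 2·5 + 11·1 = 152 ≡ 9.
  S_1 = Σ v_i α_i r_i = 11·3·6 + 10·9·1 + 5·1·11 + 2·6·5 + 11·5·1 = 458 ≡ 3.
  α_i^2 mod 13 = [9, 3, 1, 10, 12].
  S_2 = Σ v_i α_i^2 r_i = 11·9·6 + 10·3·1 + 5·1·11 + 2·10·5 + 11·12·1 = 911 ≡ 1.
  S = (9, 3, 1) ≠ 0, so r is not a codeword (an error is present).
Step 3: locate the error. For a single error e at position i, S_ℓ = v_i·e·α_i^ℓ, so α_err = S_1/S_0.
  S_0^{−1} = 9^{−1} = 3 (mod 13), so α_err = 3·3 = 9 ≡ 9 = α_2. Error position i = 2.
  Consistency check: S_2/S_1 = 1·9 = 9 ≡ 9 = α_err ✓ (single-error assumption holds).
Step 4: error magnitude e = S_0/v_2 = S_0·∏_{j≠2}(α_2 − α_j) = 9·4 = 36 ≡ 10 (mod 13).
Step 5: correct position 2: c_2 = r_2 − e = 1 − 10 ≡ 4 (mod 13). Hence c = [6, 4, 11, 5, 1].
  Check: interpolating c through the α_i gives m(x) = 7 + 4·x (degree < 2) with m(α_i) = c_i for every i, so c is indeed a codeword.


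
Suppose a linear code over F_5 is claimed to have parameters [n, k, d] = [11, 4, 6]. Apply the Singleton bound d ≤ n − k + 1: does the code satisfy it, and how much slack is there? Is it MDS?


Singleton RHS = n − k + 1 = 8, slack = 2, bound satisfied, not MDS.

Singleton bound: d ≤ n − k + 1.
Here n = 11, k = 4, so n − k + 1 = 8.
Given d = 6, check d ≤ 8: YES.
Slack = (n − k + 1) − d = 2.
The code is NOT MDS (slack = 2 > 0).
Description: the claimed parameters are [11, 4, 6]_5; such a code would be non-MDS.


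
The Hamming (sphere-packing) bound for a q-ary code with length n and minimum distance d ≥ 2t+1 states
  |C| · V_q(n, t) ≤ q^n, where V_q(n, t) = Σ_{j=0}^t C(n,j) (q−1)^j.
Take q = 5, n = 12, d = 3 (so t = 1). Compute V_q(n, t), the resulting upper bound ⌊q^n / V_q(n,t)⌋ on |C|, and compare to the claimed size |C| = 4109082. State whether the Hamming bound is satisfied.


V_q(n, t) = 49, q^n = 244140625, Hamming bound = 4982461, |C| = 4109082 ≤ bound (satisfied).

Step 1: Compute V_q(n, t) = Σ_{j=0}^1 C(n, j) (q−1)^j.
  j = 0: C(12,0)·(4)^0 = 1·1 = 1.
  j = 1: C(12,1)·(4)^1 = 12·4 = 48.
  V_q(n, t) = 1 + 48 = 49.
Step 2: q^n = 5^12 = 244140625.
Step 3: Hamming bound ⌊q^n / V_q(n,t)⌋ = ⌊244140625/49⌋ = 4982461.
Step 4: Compare |C| = 4109082 to 4982461: satisfied.
The claimed |C| lies below the Hamming bound.


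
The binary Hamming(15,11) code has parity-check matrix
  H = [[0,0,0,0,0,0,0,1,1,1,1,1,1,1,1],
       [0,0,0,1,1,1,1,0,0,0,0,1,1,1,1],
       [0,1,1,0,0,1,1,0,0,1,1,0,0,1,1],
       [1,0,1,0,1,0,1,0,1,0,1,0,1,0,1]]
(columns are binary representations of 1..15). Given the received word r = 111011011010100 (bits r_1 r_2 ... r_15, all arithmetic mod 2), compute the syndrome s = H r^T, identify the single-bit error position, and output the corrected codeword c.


s = (0, 1, 0, 0)^T, error position = 4, corrected codeword c = 111111011010100

Compute s = H r^T mod 2 one row at a time:
  s_1 = 1 + 1 + 0 + 1 + 0 + 1 + 0 + 0 = 4 ≡ 0 (mod 2).
  s_2 = 0 + 1 + 1 + 0 + 0 + 1 + 0 + 0 = 3 ≡ 1 (mod 2).
  s_3 = 1 + 1 + 1 + 0 + 0 + 1 + 0 + 0 = 4 ≡ 0 (mod 2).
  s_4 = 1 + 1 + 1 + 0 + 1 + 1 + 1 + 0 = 6 ≡ 0 (mod 2).
s = (0, 1, 0, 0)^T — this equals column 4 of H (binary 0100), so error is at position 4.
Correct: flip bit 4 of r = 111011011010100 to get c = 111111011010100.


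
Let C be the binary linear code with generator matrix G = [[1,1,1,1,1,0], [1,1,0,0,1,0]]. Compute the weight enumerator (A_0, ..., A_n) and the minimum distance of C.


Weight distribution: A_0 = 1, A_2 = 1, A_3 = 1, A_5 = 1. Minimum distance d = 2.

Enumerate all 2^2 = 4 messages m ∈ F_2^2.
For each, compute codeword c = mG in F_2^6, then tally its weight.
  m = 00 → c = 000000, weight = 0.
  m = 10 → c = 111110, weight = 5.
  m = 01 → c = 110010, weight = 3.
  m = 11 → c = 001100, weight = 2.
Tally weights:
  weight 0: 1 codewords.
  weight 2: 1 codewords.
  weight 3: 1 codewords.
  weight 5: 1 codewords.
Minimum distance d = smallest w > 0 with A_w > 0 = 2.
Sanity: Σ A_w = 4 = 2^2 = 4 ✓.


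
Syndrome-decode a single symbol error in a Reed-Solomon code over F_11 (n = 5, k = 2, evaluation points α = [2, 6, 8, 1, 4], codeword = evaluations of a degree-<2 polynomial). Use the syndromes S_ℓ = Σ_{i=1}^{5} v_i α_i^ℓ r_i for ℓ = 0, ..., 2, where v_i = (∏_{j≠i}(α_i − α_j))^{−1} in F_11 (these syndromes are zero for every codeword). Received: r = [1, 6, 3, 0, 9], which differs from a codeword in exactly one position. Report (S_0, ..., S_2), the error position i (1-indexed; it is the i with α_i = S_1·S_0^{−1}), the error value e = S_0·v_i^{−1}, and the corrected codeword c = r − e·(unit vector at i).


S = (6, 6, 6), error at position 4, error magnitude e = 3, c = [1, 6, 3, 8, 9].

Step 1: column multipliers v_i = (∏_{j≠i}(α_i − α_j))^{−1} mod 11.
  i = 1 (α = 2): (2−6)(2−8)(2−1)(2−4) = (−4)·(−6)·1·(−2) = −48 ≡ 7, so v_1 = 7^{−1} = 8 (mod 11).
  i = 2 (α = 6): (6−2)(6−8)(6−1)(6−4) = 4·(−2)·5·2 = −80 ≡ 8, so v_2 = 8^{−1} = 7 (mod 11).
  i = 3 (α = 8): (8−2)(8−6)(8−1)(8−4) = 6·2·7·4 = 336 ≡ 6, so v_3 = 6^{−1} = 2 (mod 11).
  i = 4 (α = 1): (1−2)(1−6)(1−8)(1−4) = (−1)·(−5)·(−7)·(−3) = 105 ≡ 6, so v_4 = 6^{−1} = 2 (mod 11).
  i = 5 (α = 4): (4−2)(4−6)(4−8)(4−1) = 2·(−2)·(−4)·3 = 48 ≡ 4, so v_5 = 4^{−1} = 3 (mod 11).
  v = [8, 7, 2, 2, 3].
Step 2: syndromes of r = [1, 6, 3, 0, 9] (all sums mod 11).
  S_0 = Σ v_i r_i = 8·1 + 7·6 + 2·3 + 2·0 + 3·9 = 83 ≡ 6.
  S_1 = Σ v_i α_i r_i = 8·2·1 + 7·6·6 + 2·8·3 + 2·1·0 + 3·4·9 = 424 ≡ 6.
  α_i^2 mod 11 = [4, 3, 9, 1, 5].
  S_2 = Σ v_i α_i^2 r_i = 8·4·1 + 7·3·6 + 2·9·3 + 2·1·0 + 3·5·9 = 347 ≡ 6.
  S = (6, 6, 6) ≠ 0, so r is not a codeword (an error is present).
Step 3: locate the error. For a single error e at position i, S_ℓ = v_i·e·α_i^ℓ, so α_err = S_1/S_0.
  S_0^{−1} = 6^{−1} = 2 (mod 11), so α_err = 6·2 = 12 ≡ 1 = α_4. Error position i = 4.
  Consistency check: S_2/S_1 = 6·2 = 12 ≡ 1 = α_err ✓ (single-error assumption holds).
Step 4: error magnitude e = S_0/v_4 = S_0·∏_{j≠4}(α_4 − α_j) = 6·6 = 36 ≡ 3 (mod 11).
Step 5: correct position 4: c_4 = r_4 − e = 0 − 3 ≡ 8 (mod 11). Hence c = [1, 6, 3, 8, 9].
  Check: interpolating c through the α_i gives m(x) = 4 + 4·x (degree < 2) with m(α_i) = c_i for every i, so c is indeed a codeword.


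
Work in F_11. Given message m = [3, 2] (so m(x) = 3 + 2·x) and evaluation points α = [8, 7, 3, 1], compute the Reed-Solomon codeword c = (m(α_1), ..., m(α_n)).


c = [8, 6, 9, 5]

Message polynomial: m(x) = 3 + 2·x (mod 11).
For each evaluation point α_i, compute m(α_i) mod 11:
  α_1 = 8: Horner steps 2 → 8, so m(8) = 8.
  α_2 = 7: Horner steps 2 → 6, so m(7) = 6.
  α_3 = 3: Horner steps 2 → 9, so m(3) = 9.
  α_4 = 1: Horner steps 2 → 5, so m(1) = 5.
Codeword c = [8, 6, 9, 5] ∈ F_11^4.


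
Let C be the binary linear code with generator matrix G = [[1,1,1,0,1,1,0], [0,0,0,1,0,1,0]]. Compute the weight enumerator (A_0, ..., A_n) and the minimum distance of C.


Weight distribution: A_0 = 1, A_2 = 1, A_5 = 2. Minimum distance d = 2.

Enumerate all 2^2 = 4 messages m ∈ F_2^2.
For each, compute codeword c = mG in F_2^7, then tally its weight.
  m = 00 → c = 0000000, weight = 0.
  m = 10 → c = 1110110, weight = 5.
  m = 01 → c = 0001010, weight = 2.
  m = 11 → c = 1111100, weight = 5.
Tally weights:
  weight 0: 1 codewords.
  weight 2: 1 codewords.
  weight 5: 2 codewords.
Minimum distance d = smallest w > 0 with A_w > 0 = 2.
Sanity: Σ A_w = 4 = 2^2 = 4 ✓.


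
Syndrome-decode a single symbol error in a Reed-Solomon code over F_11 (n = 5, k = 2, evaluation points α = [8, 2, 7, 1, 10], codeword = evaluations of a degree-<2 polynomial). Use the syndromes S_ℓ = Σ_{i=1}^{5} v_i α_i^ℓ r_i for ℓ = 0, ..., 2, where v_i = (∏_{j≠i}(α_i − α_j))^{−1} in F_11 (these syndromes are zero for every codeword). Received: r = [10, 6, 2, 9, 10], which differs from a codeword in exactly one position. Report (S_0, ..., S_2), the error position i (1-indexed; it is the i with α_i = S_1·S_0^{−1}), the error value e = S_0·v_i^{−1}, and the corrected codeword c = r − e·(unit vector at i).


S = (2, 9, 2), error at position 5, error magnitude e = 6, c = [10, 6, 2, 9, 4].

Step 1: column multipliers v_i = (∏_{j≠i}(α_i − α_j))^{−1} mod 11.
  i = 1 (α = 8): (8−2)(8−7)(8−1)(8−10) = 6·1·7·(−2) = −84 ≡ 4, so v_1 = 4^{−1} = 3 (mod 11).
  i = 2 (α = 2): (2−8)(2−7)(2−1)(2−10) = (−6)·(−5)·1·(−8) = −240 ≡ 2, so v_2 = 2^{−1} = 6 (mod 11).
  i = 3 (α = 7): (7−8)(7−2)(7−1)(7−10) = (−1)·5·6·(−3) = 90 ≡ 2, so v_3 = 2^{−1} = 6 (mod 11).
  i = 4 (α = 1): (1−8)(1−2)(1−7)(1−10) = (−7)·(−1)·(−6)·(−9) = 378 ≡ 4, so v_4 = 4^{−1} = 3 (mod 11).
  i = 5 (α = 10): (10−8)(10−2)(10−7)(10−1) = 2·8·3·9 = 432 ≡ 3, so v_5 = 3^{−1} = 4 (mod 11).
  v = [3, 6, 6, 3, 4].
Step 2: syndromes of r = [10, 6, 2, 9, 10] (all sums mod 11).
  S_0 = Σ v_i r_i = 3·10 + 6·6 + 6·2 + 3·9 + 4·10 = 145 ≡ 2.
  S_1 = Σ v_i α_i r_i = 3·8·10 + 6·2·6 + 6·7·2 + 3·1·9 + 4·10·10 = 823 ≡ 9.
  α_i^2 mod 11 = [9, 4, 5, 1, 1].
  S_2 = Σ v_i α_i^2 r_i = 3·9·10 + 6·4·6 + 6·5·2 + 3·1·9 + 4·1·10 = 541 ≡ 2.
  S = (2, 9, 2) ≠ 0, so r is not a codeword (an error is present).
Step 3: locate the error. For a single error e at position i, S_ℓ = v_i·e·α_i^ℓ, so α_err = S_1/S_0.
  S_0^{−1} = 2^{−1} = 6 (mod 11), so α_err = 9·6 = 54 ≡ 10 = α_5. Error position i = 5.
  Consistency check: S_2/S_1 = 2·5 = 10 ≡ 10 = α_err ✓ (single-error assumption holds).
Step 4: error magnitude e = S_0/v_5 = S_0·∏_{j≠5}(α_5 − α_j) = 2·3 = 6 ≡ 6 (mod 11).
Step 5: correct position 5: c_5 = r_5 − e = 10 − 6 ≡ 4 (mod 11). Hence c = [10, 6, 2, 9, 4].
  Check: interpolating c through the α_i gives m(x) = 1 + 8·x (degree < 2) with m(α_i) = c_i for every i, so c is indeed a codeword.


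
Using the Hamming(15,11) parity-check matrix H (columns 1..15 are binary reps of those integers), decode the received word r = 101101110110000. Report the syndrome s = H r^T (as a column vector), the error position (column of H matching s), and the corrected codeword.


s = (1, 1, 1, 0)^T, error position = 14, corrected codeword c = 101101110110010

Compute s = H r^T mod 2 one row at a time:
  s_1 = 1 + 0 + 1 + 1 + 0 + 0 + 0 + 0 = 3 ≡ 1 (mod 2).
  s_2 = 1 + 0 + 1 + 1 + 0 + 0 + 0 + 0 = 3 ≡ 1 (mod 2).
  s_3 = 0 + 1 + 1 + 1 + 1 + 1 + 0 + 0 = 5 ≡ 1 (mod 2).
  s_4 = 1 + 1 + 0 + 1 + 0 + 1 + 0 + 0 = 4 ≡ 0 (mod 2).
s = (1, 1, 1, 0)^T — this equals column 14 of H (binary 1110), so error is at position 14.
Correct: flip bit 14 of r = 101101110110000 to get c = 101101110110010.


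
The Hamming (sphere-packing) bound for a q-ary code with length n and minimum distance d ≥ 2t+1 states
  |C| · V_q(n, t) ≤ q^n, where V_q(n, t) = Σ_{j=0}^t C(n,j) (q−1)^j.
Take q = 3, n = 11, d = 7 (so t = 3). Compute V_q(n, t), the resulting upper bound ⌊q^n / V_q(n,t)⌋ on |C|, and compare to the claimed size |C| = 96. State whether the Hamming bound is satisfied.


V_q(n, t) = 1563, q^n = 177147, Hamming bound = 113, |C| = 96 ≤ bound (satisfied).

Step 1: Compute V_q(n, t) = Σ_{j=0}^3 C(n, j) (q−1)^j.
  j = 0: C(11,0)·(2)^0 = 1·1 = 1.
  j = 1: C(11,1)·(2)^1 = 11·2 = 22.
  j = 2: C(11,2)·(2)^2 = 55·4 = 220.
  j = 3: C(11,3)·(2)^3 = 165·8 = 1320.
  V_q(n, t) = 1 + 22 + 220 + 1320 = 1563.
Step 2: q^n = 3^11 = 177147.
Step 3: Hamming bound ⌊q^n / V_q(n,t)⌋ = ⌊177147/1563⌋ = 113.
Step 4: Compare |C| = 96 to 113: satisfied.
The claimed |C| lies below the Hamming bound.


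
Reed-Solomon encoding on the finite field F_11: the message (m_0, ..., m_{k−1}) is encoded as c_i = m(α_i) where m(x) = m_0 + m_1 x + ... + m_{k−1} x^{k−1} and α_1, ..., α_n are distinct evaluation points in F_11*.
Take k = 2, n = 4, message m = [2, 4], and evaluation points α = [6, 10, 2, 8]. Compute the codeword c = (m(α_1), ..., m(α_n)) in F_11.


c = [4, 9, 10, 1]

Message polynomial: m(x) = 2 + 4·x (mod 11).
For each evaluation point α_i, compute m(α_i) mod 11:
  α_1 = 6: Horner steps 4 → 4, so m(6) = 4.
  α_2 = 10: Horner steps 4 → 9, so m(10) = 9.
  α_3 = 2: Horner steps 4 → 10, so m(2) = 10.
  α_4 = 8: Horner steps 4 → 1, so m(8) = 1.
Codeword c = [4, 9, 10, 1] ∈ F_11^4.


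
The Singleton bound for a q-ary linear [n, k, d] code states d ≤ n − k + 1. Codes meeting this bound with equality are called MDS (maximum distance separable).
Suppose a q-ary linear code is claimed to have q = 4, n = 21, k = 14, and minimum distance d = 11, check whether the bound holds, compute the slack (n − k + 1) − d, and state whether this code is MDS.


Singleton RHS = n − k + 1 = 8, slack = -3, bound violated (no such code; not MDS).

Singleton bound: d ≤ n − k + 1.
Here n = 21, k = 14, so n − k + 1 = 8.
Given d = 11, check d ≤ 8: NO.
Slack = (n − k + 1) − d = -3.
The slack is negative: d = 11 exceeds n − k + 1 = 8 by 3, so the Singleton bound is violated and no linear [21, 14, 11]_4 code can exist. In particular it is not MDS (MDS requires d = n − k + 1 exactly).
Description: the claimed parameters are [21, 14, 11]_4; such a code would be impossible (violates the Singleton bound).


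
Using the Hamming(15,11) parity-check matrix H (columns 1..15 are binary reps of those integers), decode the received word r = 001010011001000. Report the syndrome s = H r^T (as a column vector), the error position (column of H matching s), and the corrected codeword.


s = (1, 0, 1, 1)^T, error position = 11, corrected codeword c = 001010011011000

Compute s = H r^T mod 2 one row at a time:
  s_1 = 1 + 1 + 0 + 0 + 1 + 0 + 0 + 0 = 3 ≡ 1 (mod 2).
  s_2 = 0 + 1 + 0 + 0 + 1 + 0 + 0 + 0 = 2 ≡ 0 (mod 2).
  s_3 = 0 + 1 + 0 + 0 + 0 + 0 + 0 + 0 = 1 ≡ 1 (mod 2).
  s_4 = 0 + 1 + 1 + 0 + 1 + 0 + 0 + 0 = 3 ≡ 1 (mod 2).
s = (1, 0, 1, 1)^T — this equals column 11 of H (binary 1011), so error is at position 11.
Correct: flip bit 11 of r = 001010011001000 to get c = 001010011011000.


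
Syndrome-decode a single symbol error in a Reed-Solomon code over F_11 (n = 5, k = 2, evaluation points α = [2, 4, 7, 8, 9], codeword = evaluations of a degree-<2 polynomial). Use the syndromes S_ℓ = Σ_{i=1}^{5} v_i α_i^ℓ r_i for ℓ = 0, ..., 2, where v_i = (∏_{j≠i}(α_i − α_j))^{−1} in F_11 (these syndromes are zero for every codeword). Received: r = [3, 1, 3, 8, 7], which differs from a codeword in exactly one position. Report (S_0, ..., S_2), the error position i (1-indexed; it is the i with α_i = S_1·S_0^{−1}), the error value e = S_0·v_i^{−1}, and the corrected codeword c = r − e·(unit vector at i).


S = (2, 3, 10), error at position 3, error magnitude e = 5, c = [3, 1, 9, 8, 7].

Step 1: column multipliers v_i = (∏_{j≠i}(α_i − α_j))^{−1} mod 11.
  i = 1 (α = 2): (2−4)(2−7)(2−8)(2−9) = (−2)·(−5)·(−6)·(−7) = 420 ≡ 2, so v_1 = 2^{−1} = 6 (mod 11).
  i = 2 (α = 4): (4−2)(4−7)(4−8)(4−9) = 2·(−3)·(−4)·(−5) = −120 ≡ 1, so v_2 = 1^{−1} = 1 (mod 11).
  i = 3 (α = 7): (7−2)(7−4)(7−8)(7−9) = 5·3·(−1)·(−2) = 30 ≡ 8, so v_3 = 8^{−1} = 7 (mod 11).
  i = 4 (α = 8): (8−2)(8−4)(8−7)(8−9) = 6·4·1·(−1) = −24 ≡ 9, so v_4 = 9^{−1} = 5 (mod 11).
  i = 5 (α = 9): (9−2)(9−4)(9−7)(9−8) = 7·5·2·1 = 70 ≡ 4, so v_5 = 4^{−1} = 3 (mod 11).
  v = [6, 1, 7, 5, 3].
Step 2: syndromes of r = [3, 1, 3, 8, 7] (all sums mod 11).
  S_0 = Σ v_i r_i = 6·3 + 1·1 + 7·3 + 5·8 + 3·7 = 101 ≡ 2.
  S_1 = Σ v_i α_i r_i = 6·2·3 + 1·4·1 + 7·7·3 + 5·8·8 + 3·9·7 = 696 ≡ 3.
  α_i^2 mod 11 = [4, 5, 5, 9, 4].
  S_2 = Σ v_i α_i^2 r_i = 6·4·3 + 1·5·1 + 7·5·3 + 5·9·8 + 3·4·7 = 626 ≡ 10.
  S = (2, 3, 10) ≠ 0, so r is not a codeword (an error is present).
Step 3: locate the error. For a single error e at position i, S_ℓ = v_i·e·α_i^ℓ, so α_err = S_1/S_0.
  S_0^{−1} = 2^{−1} = 6 (mod 11), so α_err = 3·6 = 18 ≡ 7 = α_3. Error position i = 3.
  Consistency check: S_2/S_1 = 10·4 = 40 ≡ 7 = α_err ✓ (single-error assumption holds).
Step 4: error magnitude e = S_0/v_3 = S_0·∏_{j≠3}(α_3 − α_j) = 2·8 = 16 ≡ 5 (mod 11).
Step 5: correct position 3: c_3 = r_3 − e = 3 − 5 ≡ 9 (mod 11). Hence c = [3, 1, 9, 8, 7].
  Check: interpolating c through the α_i gives m(x) = 5 + 10·x (degree < 2) with m(α_i) = c_i for every i, so c is indeed a codeword.


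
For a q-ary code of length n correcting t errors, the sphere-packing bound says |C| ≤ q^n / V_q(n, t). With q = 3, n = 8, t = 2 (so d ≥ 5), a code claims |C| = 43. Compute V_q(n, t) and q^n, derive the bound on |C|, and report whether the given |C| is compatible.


V_q(n, t) = 129, q^n = 6561, Hamming bound = 50, |C| = 43 ≤ bound (satisfied).

Step 1: Compute V_q(n, t) = Σ_{j=0}^2 C(n, j) (q−1)^j.
  j = 0: C(8,0)·(2)^0 = 1·1 = 1.
  j = 1: C(8,1)·(2)^1 = 8·2 = 16.
  j = 2: C(8,2)·(2)^2 = 28·4 = 112.
  V_q(n, t) = 1 + 16 + 112 = 129.
Step 2: q^n = 3^8 = 6561.
Step 3: Hamming bound ⌊q^n / V_q(n,t)⌋ = ⌊6561/129⌋ = 50.
Step 4: Compare |C| = 43 to 50: satisfied.
The claimed |C| lies below the Hamming bound.


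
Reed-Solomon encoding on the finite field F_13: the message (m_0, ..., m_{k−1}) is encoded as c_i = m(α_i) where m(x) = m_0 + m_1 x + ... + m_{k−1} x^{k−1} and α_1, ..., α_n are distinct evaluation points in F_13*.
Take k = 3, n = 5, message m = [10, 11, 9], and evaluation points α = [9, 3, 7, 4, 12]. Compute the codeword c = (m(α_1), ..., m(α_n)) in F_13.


c = [6, 7, 8, 3, 8]

Message polynomial: m(x) = 10 + 11·x + 9·x^2 (mod 13).
For each evaluation point α_i, compute m(α_i) mod 13:
  α_1 = 9: Horner steps 9 → 1 → 6, so m(9) = 6.
  α_2 = 3: Horner steps 9 → 12 → 7, so m(3) = 7.
  α_3 = 7: Horner steps 9 → 9 → 8, so m(7) = 8.
  α_4 = 4: Horner steps 9 → 8 → 3, so m(4) = 3.
  α_5 = 12: Horner steps 9 → 2 → 8, so m(12) = 8.
Codeword c = [6, 7, 8, 3, 8] ∈ F_13^5.


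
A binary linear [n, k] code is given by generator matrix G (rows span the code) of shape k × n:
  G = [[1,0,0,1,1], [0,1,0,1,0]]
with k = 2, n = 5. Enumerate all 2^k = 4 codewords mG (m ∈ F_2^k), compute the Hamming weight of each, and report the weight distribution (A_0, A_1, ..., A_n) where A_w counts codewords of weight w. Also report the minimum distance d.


Weight distribution: A_0 = 1, A_2 = 1, A_3 = 2. Minimum distance d = 2.

Enumerate all 2^2 = 4 messages m ∈ F_2^2.
For each, compute codeword c = mG in F_2^5, then tally its weight.
  m = 00 → c = 00000, weight = 0.
  m = 10 → c = 10011, weight = 3.
  m = 01 → c = 01010, weight = 2.
  m = 11 → c = 11001, weight = 3.
Tally weights:
  weight 0: 1 codewords.
  weight 2: 1 codewords.
  weight 3: 2 codewords.
Minimum distance d = smallest w > 0 with A_w > 0 = 2.
Sanity: Σ A_w = 4 = 2^2 = 4 ✓.


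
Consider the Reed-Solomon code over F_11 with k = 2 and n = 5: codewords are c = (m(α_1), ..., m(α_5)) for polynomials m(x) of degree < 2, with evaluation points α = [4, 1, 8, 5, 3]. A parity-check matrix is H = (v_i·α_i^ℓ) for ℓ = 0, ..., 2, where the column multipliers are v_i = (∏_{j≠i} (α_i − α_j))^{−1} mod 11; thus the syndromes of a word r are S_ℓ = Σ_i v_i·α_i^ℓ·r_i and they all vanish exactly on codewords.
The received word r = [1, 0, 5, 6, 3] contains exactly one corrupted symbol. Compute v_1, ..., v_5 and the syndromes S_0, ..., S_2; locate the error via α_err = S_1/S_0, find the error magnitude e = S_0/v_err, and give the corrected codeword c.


S = (2, 8, 10), error at position 1, error magnitude e = 2, c = [10, 0, 5, 6, 3].

Step 1: column multipliers v_i = (∏_{j≠i}(α_i − α_j))^{−1} mod 11.
  i = 1 (α = 4): (4−1)(4−8)(4−5)(4−3) = 3·(−4)·(−1)·1 = 12 ≡ 1, so v_1 = 1^{−1} = 1 (mod 11).
  i = 2 (α = 1): (1−4)(1−8)(1−5)(1−3) = (−3)·(−7)·(−4)·(−2) = 168 ≡ 3, so v_2 = 3^{−1} = 4 (mod 11).
  i = 3 (α = 8): (8−4)(8−1)(8−5)(8−3) = 4·7·3·5 = 420 ≡ 2, so v_3 = 2^{−1} = 6 (mod 11).
  i = 4 (α = 5): (5−4)(5−1)(5−8)(5−3) = 1·4·(−3)·2 = −24 ≡ 9, so v_4 = 9^{−1} = 5 (mod 11).
  i = 5 (α = 3): (3−4)(3−1)(3−8)(3−5) = (−1)·2·(−5)·(−2) = −20 ≡ 2, so v_5 = 2^{−1} = 6 (mod 11).
  v = [1, 4, 6, 5, 6].
Step 2: syndromes of r = [1, 0, 5, 6, 3] (all sums mod 11).
  S_0 = Σ v_i r_i = 1·1 + 4·0 + 6·5 + 5·6 + 6·3 = 79 ≡ 2.
  S_1 = Σ v_i α_i r_i = 1·4·1 + 4·1·0 + 6·8·5 + 5·5·6 + 6·3·3 = 448 ≡ 8.
  α_i^2 mod 11 = [5, 1, 9, 3, 9].
  S_2 = Σ v_i α_i^2 r_i = 1·5·1 + 4·1·0 + 6·9·5 + 5·3·6 + 6·9·3 = 527 ≡ 10.
  S = (2, 8, 10) ≠ 0, so r is not a codeword (an error is present).
Step 3: locate the error. For a single error e at position i, S_ℓ = v_i·e·α_i^ℓ, so α_err = S_1/S_0.
  S_0^{−1} = 2^{−1} = 6 (mod 11), so α_err = 8·6 = 48 ≡ 4 = α_1. Error position i = 1.
  Consistency check: S_2/S_1 = 10·7 = 70 ≡ 4 = α_err ✓ (single-error assumption holds).
Step 4: error magnitude e = S_0/v_1 = S_0·∏_{j≠1}(α_1 − α_j) = 2·1 = 2 ≡ 2 (mod 11).
Step 5: correct position 1: c_1 = r_1 − e = 1 − 2 ≡ 10 (mod 11). Hence c = [10, 0, 5, 6, 3].
  Check: interpolating c through the α_i gives m(x) = 4 + 7·x (degree < 2) with m(α_i) = c_i for every i, so c is indeed a codeword.


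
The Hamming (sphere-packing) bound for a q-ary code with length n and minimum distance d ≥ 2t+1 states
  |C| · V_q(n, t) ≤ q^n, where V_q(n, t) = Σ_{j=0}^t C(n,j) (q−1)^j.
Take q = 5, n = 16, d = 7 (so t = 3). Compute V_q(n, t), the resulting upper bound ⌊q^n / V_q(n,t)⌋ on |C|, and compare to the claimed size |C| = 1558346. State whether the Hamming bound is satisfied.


V_q(n, t) = 37825, q^n = 152587890625, Hamming bound = 4034048, |C| = 1558346 ≤ bound (satisfied).

Step 1: Compute V_q(n, t) = Σ_{j=0}^3 C(n, j) (q−1)^j.
  j = 0: C(16,0)·(4)^0 = 1·1 = 1.
  j = 1: C(16,1)·(4)^1 = 16·4 = 64.
  j = 2: C(16,2)·(4)^2 = 120·16 = 1920.
  j = 3: C(16,3)·(4)^3 = 560·64 = 35840.
  V_q(n, t) = 1 + 64 + 1920 + 35840 = 37825.
Step 2: q^n = 5^16 = 152587890625.
Step 3: Hamming bound ⌊q^n / V_q(n,t)⌋ = ⌊152587890625/37825⌋ = 4034048.
Step 4: Compare |C| = 1558346 to 4034048: satisfied.
The claimed |C| lies below the Hamming bound.


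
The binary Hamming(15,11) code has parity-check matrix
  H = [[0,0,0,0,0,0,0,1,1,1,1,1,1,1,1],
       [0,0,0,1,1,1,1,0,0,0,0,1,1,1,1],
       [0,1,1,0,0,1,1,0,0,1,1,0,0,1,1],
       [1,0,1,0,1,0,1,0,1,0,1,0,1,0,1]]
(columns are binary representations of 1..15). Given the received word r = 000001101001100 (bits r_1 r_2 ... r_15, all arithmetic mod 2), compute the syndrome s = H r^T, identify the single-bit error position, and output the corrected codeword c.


s = (1, 0, 0, 1)^T, error position = 9, corrected codeword c = 000001100001100

Compute s = H r^T mod 2 one row at a time:
  s_1 = 0 + 1 + 0 + 0 + 1 + 1 + 0 + 0 = 3 ≡ 1 (mod 2).
  s_2 = 0 + 0 + 1 + 1 + 1 + 1 + 0 + 0 = 4 ≡ 0 (mod 2).
  s_3 = 0 + 0 + 1 + 1 + 0 + 0 + 0 + 0 = 2 ≡ 0 (mod 2).
  s_4 = 0 + 0 + 0 + 1 + 1 + 0 + 1 + 0 = 3 ≡ 1 (mod 2).
s = (1, 0, 0, 1)^T — this equals column 9 of H (binary 1001), so error is at position 9.
Correct: flip bit 9 of r = 000001101001100 to get c = 000001100001100.


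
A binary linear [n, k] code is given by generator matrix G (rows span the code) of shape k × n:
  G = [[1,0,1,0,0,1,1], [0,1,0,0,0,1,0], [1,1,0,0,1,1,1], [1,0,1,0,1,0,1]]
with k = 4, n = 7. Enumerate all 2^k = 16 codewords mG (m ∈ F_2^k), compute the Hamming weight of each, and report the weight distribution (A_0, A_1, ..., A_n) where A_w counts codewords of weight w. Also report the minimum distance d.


Weight distribution: A_0 = 1, A_1 = 1, A_2 = 3, A_3 = 6, A_4 = 3, A_5 = 1, A_6 = 1. Minimum distance d = 1.

Enumerate all 2^4 = 16 messages m ∈ F_2^4.
For each, compute codeword c = mG in F_2^7, then tally its weight.
  m = 0000 → c = 0000000, weight = 0.
  m = 1000 → c = 1010011, weight = 4.
  m = 0100 → c = 0100010, weight = 2.
  m = 1100 → c = 1110001, weight = 4.
  m = 0010 → c = 1100111, weight = 5.
  m = 1010 → c = 0110100, weight = 3.
  m = 0110 → c = 1000101, weight = 3.
  m = 1110 → c = 0010110, weight = 3.
  m = 0001 → c = 1010101, weight = 4.
  m = 1001 → c = 0000110, weight = 2.
  m = 0101 → c = 1110111, weight = 6.
  m = 1101 → c = 0100100, weight = 2.
  m = 0011 → c = 0110010, weight = 3.
  m = 1011 → c = 1100001, weight = 3.
  m = 0111 → c = 0010000, weight = 1.
  m = 1111 → c = 1000011, weight = 3.
Tally weights:
  weight 0: 1 codewords.
  weight 1: 1 codewords.
  weight 2: 3 codewords.
  weight 3: 6 codewords.
  weight 4: 3 codewords.
  weight 5: 1 codewords.
  weight 6: 1 codewords.
Minimum distance d = smallest w > 0 with A_w > 0 = 1.
Sanity: Σ A_w = 16 = 2^4 = 16 ✓.


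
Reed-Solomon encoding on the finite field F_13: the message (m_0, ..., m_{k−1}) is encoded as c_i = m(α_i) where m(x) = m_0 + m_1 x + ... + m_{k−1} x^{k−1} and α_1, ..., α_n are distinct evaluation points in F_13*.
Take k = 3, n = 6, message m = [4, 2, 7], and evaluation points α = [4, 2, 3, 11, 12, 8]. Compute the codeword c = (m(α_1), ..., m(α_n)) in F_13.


c = [7, 10, 8, 2, 9, 0]

Message polynomial: m(x) = 4 + 2·x + 7·x^2 (mod 13).
For each evaluation point α_i, compute m(α_i) mod 13:
  α_1 = 4: Horner steps 7 → 4 → 7, so m(4) = 7.
  α_2 = 2: Horner steps 7 → 3 → 10, so m(2) = 10.
  α_3 = 3: Horner steps 7 → 10 → 8, so m(3) = 8.
  α_4 = 11: Horner steps 7 → 1 → 2, so m(11) = 2.
  α_5 = 12: Horner steps 7 → 8 → 9, so m(12) = 9.
  α_6 = 8: Horner steps 7 → 6 → 0, so m(8) = 0.
Codeword c = [7, 10, 8, 2, 9, 0] ∈ F_13^6.


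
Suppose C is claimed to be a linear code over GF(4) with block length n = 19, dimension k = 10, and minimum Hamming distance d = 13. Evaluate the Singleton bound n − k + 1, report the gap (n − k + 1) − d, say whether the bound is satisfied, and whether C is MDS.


Singleton RHS = n − k + 1 = 10, slack = -3, bound violated (no such code; not MDS).

Singleton bound: d ≤ n − k + 1.
Here n = 19, k = 10, so n − k + 1 = 10.
Given d = 13, check d ≤ 10: NO.
Slack = (n − k + 1) − d = -3.
The slack is negative: d = 13 exceeds n − k + 1 = 10 by 3, so the Singleton bound is violated and no linear [19, 10, 13]_4 code can exist. In particular it is not MDS (MDS requires d = n − k + 1 exactly).
Description: the claimed parameters are [19, 10, 13]_4; such a code would be impossible (violates the Singleton bound).


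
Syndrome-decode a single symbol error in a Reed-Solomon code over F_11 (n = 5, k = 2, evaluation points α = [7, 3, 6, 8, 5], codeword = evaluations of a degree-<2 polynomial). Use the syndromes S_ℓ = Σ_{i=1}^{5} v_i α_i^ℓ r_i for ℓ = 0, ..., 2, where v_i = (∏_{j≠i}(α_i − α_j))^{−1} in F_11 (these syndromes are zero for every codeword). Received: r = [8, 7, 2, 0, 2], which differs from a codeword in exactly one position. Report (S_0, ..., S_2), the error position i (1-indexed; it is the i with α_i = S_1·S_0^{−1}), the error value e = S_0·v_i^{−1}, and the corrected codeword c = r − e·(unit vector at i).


S = (5, 8, 4), error at position 3, error magnitude e = 8, c = [8, 7, 5, 0, 2].

Step 1: column multipliers v_i = (∏_{j≠i}(α_i − α_j))^{−1} mod 11.
  i = 1 (α = 7): (7−3)(7−6)(7−8)(7−5) = 4·1·(−1)·2 = −8 ≡ 3, so v_1 = 3^{−1} = 4 (mod 11).
  i = 2 (α = 3): (3−7)(3−6)(3−8)(3−5) = (−4)·(−3)·(−5)·(−2) = 120 ≡ 10, so v_2 = 10^{−1} = 10 (mod 11).
  i = 3 (α = 6): (6−7)(6−3)(6−8)(6−5) = (−1)·3·(−2)·1 = 6 ≡ 6, so v_3 = 6^{−1} = 2 (mod 11).
  i = 4 (α = 8): (8−7)(8−3)(8−6)(8−5) = 1·5·2·3 = 30 ≡ 8, so v_4 = 8^{−1} = 7 (mod 11).
  i = 5 (α = 5): (5−7)(5−3)(5−6)(5−8) = (−2)·2·(−1)·(−3) = −12 ≡ 10, so v_5 = 10^{−1} = 10 (mod 11).
  v = [4, 10, 2, 7, 10].
Step 2: syndromes of r = [8, 7, 2, 0, 2] (all sums mod 11).
  S_0 = Σ v_i r_i = 4·8 + 10·7 + 2·2 + 7·0 + 10·2 = 126 ≡ 5.
  S_1 = Σ v_i α_i r_i = 4·7·8 + 10·3·7 + 2·6·2 + 7·8·0 + 10·5·2 = 558 ≡ 8.
  α_i^2 mod 11 = [5, 9, 3, 9, 3].
  S_2 = Σ v_i α_i^2 r_i = 4·5·8 + 10·9·7 + 2·3·2 + 7·9·0 + 10·3·2 = 862 ≡ 4.
  S = (5, 8, 4) ≠ 0, so r is not a codeword (an error is present).
Step 3: locate the error. For a single error e at position i, S_ℓ = v_i·e·α_i^ℓ, so α_err = S_1/S_0.
  S_0^{−1} = 5^{−1} = 9 (mod 11), so α_err = 8·9 = 72 ≡ 6 = α_3. Error position i = 3.
  Consistency check: S_2/S_1 = 4·7 = 28 ≡ 6 = α_err ✓ (single-error assumption holds).
Step 4: error magnitude e = S_0/v_3 = S_0·∏_{j≠3}(α_3 − α_j) = 5·6 = 30 ≡ 8 (mod 11).
Step 5: correct position 3: c_3 = r_3 − e = 2 − 8 ≡ 5 (mod 11). Hence c = [8, 7, 5, 0, 2].
  Check: interpolating c through the α_i gives m(x) = 9 + 3·x (degree < 2) with m(α_i) = c_i for every i, so c is indeed a codeword.
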